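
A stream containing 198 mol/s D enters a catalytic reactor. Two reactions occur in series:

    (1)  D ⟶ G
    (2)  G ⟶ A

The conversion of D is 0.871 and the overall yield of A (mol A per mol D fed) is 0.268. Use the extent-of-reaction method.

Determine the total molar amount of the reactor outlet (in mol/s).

198 mol/s

Conversion of D: D consumed = 1ξ₁ = 0.871 × 198 → ξ₁ = 172.5 mol/s.
Yield of A: 1ξ₂ / 198 = 0.268 → ξ₂ = 53.06 mol/s.
Outlet amounts (n = n₀ + Σ ν·ξ):
  D: 198 − 1(172.5) = 25.54
  G: 0 + 1(172.5) − 1(53.06) = 119.4
  A: 0 + 1(53.06) = 53.06
Total out = 25.54 + 119.4 + 53.06 = 198 mol/s.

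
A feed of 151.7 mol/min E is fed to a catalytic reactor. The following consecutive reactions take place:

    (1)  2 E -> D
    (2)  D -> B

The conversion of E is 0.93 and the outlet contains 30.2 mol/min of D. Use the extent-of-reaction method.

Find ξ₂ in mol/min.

Conversion of E: E consumed = 2ξ₁ = 0.93 × 151.7 → ξ₁ = 70.54 mol/min.
D balance: n_D = 0 + 1ξ₁ − 1ξ₂ = 30.2 → ξ₂ = (1·70.54 − 30.2)/1 = 40.34 mol/min.
Outlet amounts (n = n₀ + Σ ν·ξ):
  E: 151.7 − 2(70.54) = 10.62
  D: 0 + 1(70.54) − 1(40.34) = 30.2
  B: 0 + 1(40.34) = 40.34

ξ₂ = 40.3 mol/min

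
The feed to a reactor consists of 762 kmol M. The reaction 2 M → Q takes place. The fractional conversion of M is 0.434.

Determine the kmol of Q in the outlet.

165 kmol

M reacted = 0.434 × 762 = 330.7 kmol; ν_M = −2, so ξ = 330.7/2 = 165.4 kmol.
Outlet amounts (n = n₀ + ν ξ):
  M: 762 − 2(165.4) = 431.3
  Q: 0 + 1(165.4) = 165.4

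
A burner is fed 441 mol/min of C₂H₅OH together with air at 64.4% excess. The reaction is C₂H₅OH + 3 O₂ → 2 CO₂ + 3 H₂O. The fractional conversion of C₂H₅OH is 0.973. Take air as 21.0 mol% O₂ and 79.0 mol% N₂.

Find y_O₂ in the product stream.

0.0791

Stoichiometric O₂ = 3 × 441 = 1323 mol/min; O₂ fed = 1323 × 1.644 = 2175 mol/min.
N₂ fed = 2175 × 79/21 = 8182 mol/min.
Fuel reacted = 0.973 × 441 → ξ = 429.1 mol/min.
Outlet (n = n₀ + ν ξ):
  C₂H₅OH: 441 − 1(429.1) = 11.91
  O₂: 2175 − 3(429.1) = 887.7
  N₂: 8182 (inert)
  CO₂: 0 + 2(429.1) = 858.2
  H₂O: 0 + 3(429.1) = 1287
Total out = 11230 mol/min; y_O₂ = 887.7 / 11230 = 0.07907.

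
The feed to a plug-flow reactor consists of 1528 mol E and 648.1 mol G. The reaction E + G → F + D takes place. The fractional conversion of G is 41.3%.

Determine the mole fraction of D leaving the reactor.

0.123

G reacted = 0.413 × 648.1 = 267.7 mol; ν_G = −1, so ξ = 267.7/1 = 267.7 mol.
Outlet amounts (n = n₀ + ν ξ):
  E: 1528 − 1(267.7) = 1260
  G: 648.1 − 1(267.7) = 380.4
  F: 0 + 1(267.7) = 267.7
  D: 0 + 1(267.7) = 267.7
Total out = 2176 mol; y_D = 267.7 / 2176 = 0.123.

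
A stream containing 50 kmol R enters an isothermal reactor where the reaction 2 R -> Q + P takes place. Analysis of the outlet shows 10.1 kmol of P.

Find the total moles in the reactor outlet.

For P: n = n₀ + 1ξ → 10.1 = 0 + 1ξ, giving ξ = 10.1 kmol.
Outlet amounts (n = n₀ + ν ξ):
  R: 50 − 2(10.1) = 29.8
  Q: 0 + 1(10.1) = 10.1
  P: 0 + 1(10.1) = 10.1
Total out = 29.8 + 10.1 + 10.1 = 50 kmol.

50 kmol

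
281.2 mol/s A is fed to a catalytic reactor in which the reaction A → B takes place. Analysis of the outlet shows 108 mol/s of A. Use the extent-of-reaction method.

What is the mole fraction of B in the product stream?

For A: n = n₀ − 1ξ → 108 = 281.2 − 1ξ, giving ξ = 173.2 mol/s.
Outlet amounts (n = n₀ + ν ξ):
  A: 281.2 − 1(173.2) = 108
  B: 0 + 1(173.2) = 173.2
Total out = 281.2 mol/s; y_B = 173.2 / 281.2 = 0.6159.

0.616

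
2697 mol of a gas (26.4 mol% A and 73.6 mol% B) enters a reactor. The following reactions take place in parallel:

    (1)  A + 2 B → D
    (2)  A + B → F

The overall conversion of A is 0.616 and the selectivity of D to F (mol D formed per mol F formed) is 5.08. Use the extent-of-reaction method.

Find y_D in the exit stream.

Conversion of A: A consumed = 0.616 × 712 = 438.6 mol = 1ξ₁ + 1ξ₂.
Selectivity: 1ξ₁ / (1ξ₂) = 5.08 → ξ₁ = 5.08 ξ₂.
Substitute: (1·5.08 + 1) ξ₂ = 438.6 → ξ₂ = 72.14 mol, ξ₁ = 366.5 mol.
Outlet amounts (n = n₀ + Σ ν·ξ):
  A: 712 − 1(366.5) − 1(72.14) = 273.4
  B: 1985 − 2(366.5) − 1(72.14) = 1180
  D: 0 + 1(366.5) = 366.5
  F: 0 + 1(72.14) = 72.14
Total out = 1892 mol; y_D = 366.5 / 1892 = 0.1937.

0.194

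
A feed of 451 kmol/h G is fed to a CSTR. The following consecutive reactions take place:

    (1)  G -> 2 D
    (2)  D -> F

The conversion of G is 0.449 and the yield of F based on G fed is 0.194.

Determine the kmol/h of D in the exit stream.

318 kmol/h

Conversion of G: G consumed = 1ξ₁ = 0.449 × 451 → ξ₁ = 202.5 kmol/h.
Yield of F: 1ξ₂ / 451 = 0.194 → ξ₂ = 87.49 kmol/h.
Outlet amounts (n = n₀ + Σ ν·ξ):
  G: 451 − 1(202.5) = 248.5
  D: 0 + 2(202.5) − 1(87.49) = 317.5
  F: 0 + 1(87.49) = 87.49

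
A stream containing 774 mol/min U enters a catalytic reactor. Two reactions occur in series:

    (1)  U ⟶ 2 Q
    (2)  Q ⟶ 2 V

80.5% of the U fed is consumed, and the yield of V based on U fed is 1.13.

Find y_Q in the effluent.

0.441

Conversion of U: U consumed = 1ξ₁ = 0.805 × 774 → ξ₁ = 623.1 mol/min.
Yield of V: 2ξ₂ / 774 = 1.13 → ξ₂ = 437.3 mol/min.
Outlet amounts (n = n₀ + Σ ν·ξ):
  U: 774 − 1(623.1) = 150.9
  Q: 0 + 2(623.1) − 1(437.3) = 808.8
  V: 0 + 2(437.3) = 874.6
Total out = 1834 mol/min; y_Q = 808.8 / 1834 = 0.4409.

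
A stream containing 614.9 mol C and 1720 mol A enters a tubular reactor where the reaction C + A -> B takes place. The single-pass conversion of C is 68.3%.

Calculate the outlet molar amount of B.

C reacted = 0.683 × 614.9 = 420 mol; ν_C = −1, so ξ = 420/1 = 420 mol.
Outlet amounts (n = n₀ + ν ξ):
  C: 614.9 − 1(420) = 194.9
  A: 1720 − 1(420) = 1300
  B: 0 + 1(420) = 420

420 mol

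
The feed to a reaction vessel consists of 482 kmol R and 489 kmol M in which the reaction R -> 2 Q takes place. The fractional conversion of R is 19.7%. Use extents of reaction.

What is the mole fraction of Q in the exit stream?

R reacted = 0.197 × 482 = 94.95 kmol; ν_R = −1, so ξ = 94.95/1 = 94.95 kmol.
Outlet amounts (n = n₀ + ν ξ):
  R: 482 − 1(94.95) = 387
  Q: 0 + 2(94.95) = 189.9
  M: 489 (inert)
Total out = 1066 kmol; y_Q = 189.9 / 1066 = 0.1782.

0.178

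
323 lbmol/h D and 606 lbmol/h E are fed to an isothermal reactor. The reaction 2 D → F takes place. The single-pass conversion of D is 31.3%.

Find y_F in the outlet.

D reacted = 0.313 × 323 = 101.1 lbmol/h; ν_D = −2, so ξ = 101.1/2 = 50.55 lbmol/h.
Outlet amounts (n = n₀ + ν ξ):
  D: 323 − 2(50.55) = 221.9
  F: 0 + 1(50.55) = 50.55
  E: 606 (inert)
Total out = 878.5 lbmol/h; y_F = 50.55 / 878.5 = 0.05754.

0.0575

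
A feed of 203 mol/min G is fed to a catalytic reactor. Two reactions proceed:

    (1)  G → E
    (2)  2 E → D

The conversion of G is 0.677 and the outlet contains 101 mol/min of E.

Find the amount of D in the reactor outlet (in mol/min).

18.2 mol/min

Conversion of G: G consumed = 1ξ₁ = 0.677 × 203 → ξ₁ = 137.4 mol/min.
E balance: n_E = 0 + 1ξ₁ − 2ξ₂ = 101 → ξ₂ = (1·137.4 − 101)/2 = 18.22 mol/min.
Outlet amounts (n = n₀ + Σ ν·ξ):
  G: 203 − 1(137.4) = 65.57
  E: 0 + 1(137.4) − 2(18.22) = 101
  D: 0 + 1(18.22) = 18.22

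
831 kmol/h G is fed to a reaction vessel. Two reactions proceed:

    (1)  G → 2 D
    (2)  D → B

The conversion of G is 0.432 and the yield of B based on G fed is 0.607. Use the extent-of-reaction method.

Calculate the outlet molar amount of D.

Conversion of G: G consumed = 1ξ₁ = 0.432 × 831 → ξ₁ = 359 kmol/h.
Yield of B: 1ξ₂ / 831 = 0.607 → ξ₂ = 504.4 kmol/h.
Outlet amounts (n = n₀ + Σ ν·ξ):
  G: 831 − 1(359) = 472
  D: 0 + 2(359) − 1(504.4) = 213.6
  B: 0 + 1(504.4) = 504.4

214 kmol/h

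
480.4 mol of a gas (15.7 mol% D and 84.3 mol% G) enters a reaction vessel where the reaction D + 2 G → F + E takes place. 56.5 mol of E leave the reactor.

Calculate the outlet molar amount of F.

For E: n = n₀ + 1ξ → 56.5 = 0 + 1ξ, giving ξ = 56.5 mol.
Outlet amounts (n = n₀ + ν ξ):
  D: 75.42 − 1(56.5) = 18.92
  G: 405 − 2(56.5) = 292
  F: 0 + 1(56.5) = 56.5
  E: 0 + 1(56.5) = 56.5

56.5 mol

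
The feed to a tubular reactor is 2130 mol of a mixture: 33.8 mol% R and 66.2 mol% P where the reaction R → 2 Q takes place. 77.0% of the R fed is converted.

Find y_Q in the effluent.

0.413

R reacted = 0.77 × 719.9 = 554.4 mol; ν_R = −1, so ξ = 554.4/1 = 554.4 mol.
Outlet amounts (n = n₀ + ν ξ):
  R: 719.9 − 1(554.4) = 165.6
  Q: 0 + 2(554.4) = 1109
  P: 1410 (inert)
Total out = 2684 mol; y_Q = 1109 / 2684 = 0.413.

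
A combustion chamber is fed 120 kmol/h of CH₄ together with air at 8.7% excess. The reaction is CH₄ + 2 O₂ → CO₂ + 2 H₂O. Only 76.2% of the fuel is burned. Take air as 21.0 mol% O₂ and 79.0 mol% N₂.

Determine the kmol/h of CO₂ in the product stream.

Stoichiometric O₂ = 2 × 120 = 240 kmol/h; O₂ fed = 240 × 1.087 = 260.9 kmol/h.
N₂ fed = 260.9 × 79/21 = 981.4 kmol/h.
Fuel reacted = 0.762 × 120 → ξ = 91.44 kmol/h.
Outlet (n = n₀ + ν ξ):
  CH₄: 120 − 1(91.44) = 28.56
  O₂: 260.9 − 2(91.44) = 78
  N₂: 981.4 (inert)
  CO₂: 0 + 1(91.44) = 91.44
  H₂O: 0 + 2(91.44) = 182.9

91.4 kmol/h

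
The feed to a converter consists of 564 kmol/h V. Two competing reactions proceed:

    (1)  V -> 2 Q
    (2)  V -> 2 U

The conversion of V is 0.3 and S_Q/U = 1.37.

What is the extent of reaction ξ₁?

Conversion of V: V consumed = 0.3 × 564 = 169.2 kmol/h = 1ξ₁ + 1ξ₂.
Selectivity: 2ξ₁ / (2ξ₂) = 1.37 → ξ₁ = 1.37 ξ₂.
Substitute: (1·1.37 + 1) ξ₂ = 169.2 → ξ₂ = 71.39 kmol/h, ξ₁ = 97.81 kmol/h.
Outlet amounts (n = n₀ + Σ ν·ξ):
  V: 564 − 1(97.81) − 1(71.39) = 394.8
  Q: 0 + 2(97.81) = 195.6
  U: 0 + 2(71.39) = 142.8

ξ₁ = 97.8 kmol/h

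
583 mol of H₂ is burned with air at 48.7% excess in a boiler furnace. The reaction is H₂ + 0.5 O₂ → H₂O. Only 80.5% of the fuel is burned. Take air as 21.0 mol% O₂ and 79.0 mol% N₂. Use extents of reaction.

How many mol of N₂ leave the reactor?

1630 mol

Stoichiometric O₂ = 0.5 × 583 = 291.5 mol; O₂ fed = 291.5 × 1.487 = 433.5 mol.
N₂ fed = 433.5 × 79/21 = 1631 mol.
Fuel reacted = 0.805 × 583 → ξ = 469.3 mol.
Outlet (n = n₀ + ν ξ):
  H₂: 583 − 1(469.3) = 113.7
  O₂: 433.5 − 0.5(469.3) = 198.8
  N₂: 1631 (inert)
  H₂O: 0 + 1(469.3) = 469.3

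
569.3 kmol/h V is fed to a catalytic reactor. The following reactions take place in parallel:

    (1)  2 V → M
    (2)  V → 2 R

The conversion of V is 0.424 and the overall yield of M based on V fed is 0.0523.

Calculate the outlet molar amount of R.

364 kmol/h

Yield of M: 1ξ₁ / 569.3 = 0.0523 → ξ₁ = 29.77 kmol/h.
Conversion of V: 2ξ₁ + 1ξ₂ = 0.424 × 569.3 = 241.4 → ξ₂ = 181.8 kmol/h.
Outlet amounts (n = n₀ + Σ ν·ξ):
  V: 569.3 − 2(29.77) − 1(181.8) = 327.9
  M: 0 + 1(29.77) = 29.77
  R: 0 + 2(181.8) = 363.7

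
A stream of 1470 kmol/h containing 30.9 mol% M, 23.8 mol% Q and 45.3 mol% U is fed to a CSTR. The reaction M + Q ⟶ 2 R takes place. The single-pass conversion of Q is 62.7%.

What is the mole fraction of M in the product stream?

0.16

Q reacted = 0.627 × 349.9 = 219.4 kmol/h; ν_Q = −1, so ξ = 219.4/1 = 219.4 kmol/h.
Outlet amounts (n = n₀ + ν ξ):
  M: 454.2 − 1(219.4) = 234.9
  Q: 349.9 − 1(219.4) = 130.5
  R: 0 + 2(219.4) = 438.7
  U: 665.9 (inert)
Total out = 1470 kmol/h; y_M = 234.9 / 1470 = 0.1598.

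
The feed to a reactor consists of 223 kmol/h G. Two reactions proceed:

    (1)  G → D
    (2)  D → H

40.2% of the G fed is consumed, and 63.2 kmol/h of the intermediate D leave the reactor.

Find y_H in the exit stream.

0.119

Conversion of G: G consumed = 1ξ₁ = 0.402 × 223 → ξ₁ = 89.65 kmol/h.
D balance: n_D = 0 + 1ξ₁ − 1ξ₂ = 63.2 → ξ₂ = (1·89.65 − 63.2)/1 = 26.45 kmol/h.
Outlet amounts (n = n₀ + Σ ν·ξ):
  G: 223 − 1(89.65) = 133.4
  D: 0 + 1(89.65) − 1(26.45) = 63.2
  H: 0 + 1(26.45) = 26.45
Total out = 223 kmol/h; y_H = 26.45 / 223 = 0.1186.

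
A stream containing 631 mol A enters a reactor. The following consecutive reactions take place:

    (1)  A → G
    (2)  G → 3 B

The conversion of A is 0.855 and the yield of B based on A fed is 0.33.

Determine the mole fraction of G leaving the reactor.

0.611

Conversion of A: A consumed = 1ξ₁ = 0.855 × 631 → ξ₁ = 539.5 mol.
Yield of B: 3ξ₂ / 631 = 0.33 → ξ₂ = 69.41 mol.
Outlet amounts (n = n₀ + Σ ν·ξ):
  A: 631 − 1(539.5) = 91.5
  G: 0 + 1(539.5) − 1(69.41) = 470.1
  B: 0 + 3(69.41) = 208.2
Total out = 769.8 mol; y_G = 470.1 / 769.8 = 0.6107.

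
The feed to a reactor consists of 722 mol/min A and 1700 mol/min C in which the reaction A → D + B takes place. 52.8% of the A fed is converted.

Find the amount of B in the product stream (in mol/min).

381 mol/min

A reacted = 0.528 × 722 = 381.2 mol/min; ν_A = −1, so ξ = 381.2/1 = 381.2 mol/min.
Outlet amounts (n = n₀ + ν ξ):
  A: 722 − 1(381.2) = 340.8
  D: 0 + 1(381.2) = 381.2
  B: 0 + 1(381.2) = 381.2
  C: 1700 (inert)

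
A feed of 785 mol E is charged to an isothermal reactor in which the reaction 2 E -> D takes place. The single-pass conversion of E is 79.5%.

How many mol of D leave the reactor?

E reacted = 0.795 × 785 = 624.1 mol; ν_E = −2, so ξ = 624.1/2 = 312 mol.
Outlet amounts (n = n₀ + ν ξ):
  E: 785 − 2(312) = 160.9
  D: 0 + 1(312) = 312

312 mol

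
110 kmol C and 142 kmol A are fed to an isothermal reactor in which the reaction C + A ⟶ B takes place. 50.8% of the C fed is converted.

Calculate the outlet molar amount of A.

C reacted = 0.508 × 110 = 55.88 kmol; ν_C = −1, so ξ = 55.88/1 = 55.88 kmol.
Outlet amounts (n = n₀ + ν ξ):
  C: 110 − 1(55.88) = 54.12
  A: 142 − 1(55.88) = 86.12
  B: 0 + 1(55.88) = 55.88

86.1 kmol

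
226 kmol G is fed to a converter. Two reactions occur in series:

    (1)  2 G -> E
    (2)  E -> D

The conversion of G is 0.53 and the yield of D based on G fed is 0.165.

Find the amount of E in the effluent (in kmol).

Conversion of G: G consumed = 2ξ₁ = 0.53 × 226 → ξ₁ = 59.89 kmol.
Yield of D: 1ξ₂ / 226 = 0.165 → ξ₂ = 37.29 kmol.
Outlet amounts (n = n₀ + Σ ν·ξ):
  G: 226 − 2(59.89) = 106.2
  E: 0 + 1(59.89) − 1(37.29) = 22.6
  D: 0 + 1(37.29) = 37.29

22.6 kmol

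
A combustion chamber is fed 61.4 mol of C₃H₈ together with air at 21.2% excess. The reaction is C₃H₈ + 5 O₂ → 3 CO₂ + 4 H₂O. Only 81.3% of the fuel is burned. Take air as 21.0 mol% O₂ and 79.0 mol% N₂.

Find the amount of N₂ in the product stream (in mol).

1400 mol

Stoichiometric O₂ = 5 × 61.4 = 307 mol; O₂ fed = 307 × 1.212 = 372.1 mol.
N₂ fed = 372.1 × 79/21 = 1400 mol.
Fuel reacted = 0.813 × 61.4 → ξ = 49.92 mol.
Outlet (n = n₀ + ν ξ):
  C₃H₈: 61.4 − 1(49.92) = 11.48
  O₂: 372.1 − 5(49.92) = 122.5
  N₂: 1400 (inert)
  CO₂: 0 + 3(49.92) = 149.8
  H₂O: 0 + 4(49.92) = 199.7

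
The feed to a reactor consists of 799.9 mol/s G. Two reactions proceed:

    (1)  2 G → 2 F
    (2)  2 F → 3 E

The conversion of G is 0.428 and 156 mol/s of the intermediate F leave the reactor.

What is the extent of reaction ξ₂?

Conversion of G: G consumed = 2ξ₁ = 0.428 × 799.9 → ξ₁ = 171.2 mol/s.
F balance: n_F = 0 + 2ξ₁ − 2ξ₂ = 156 → ξ₂ = (2·171.2 − 156)/2 = 93.18 mol/s.
Outlet amounts (n = n₀ + Σ ν·ξ):
  G: 799.9 − 2(171.2) = 457.5
  F: 0 + 2(171.2) − 2(93.18) = 156
  E: 0 + 3(93.18) = 279.5

ξ₂ = 93.2 mol/s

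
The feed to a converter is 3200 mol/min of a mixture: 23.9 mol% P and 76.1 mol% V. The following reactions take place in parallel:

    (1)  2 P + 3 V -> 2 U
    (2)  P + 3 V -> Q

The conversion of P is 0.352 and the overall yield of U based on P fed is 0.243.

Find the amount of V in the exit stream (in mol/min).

1910 mol/min

Yield of U: 2ξ₁ / 764.8 = 0.243 → ξ₁ = 92.92 mol/min.
Conversion of P: 2ξ₁ + 1ξ₂ = 0.352 × 764.8 = 269.2 → ξ₂ = 83.36 mol/min.
Outlet amounts (n = n₀ + Σ ν·ξ):
  P: 764.8 − 2(92.92) − 1(83.36) = 495.6
  V: 2435 − 3(92.92) − 3(83.36) = 1906
  U: 0 + 2(92.92) = 185.8
  Q: 0 + 1(83.36) = 83.36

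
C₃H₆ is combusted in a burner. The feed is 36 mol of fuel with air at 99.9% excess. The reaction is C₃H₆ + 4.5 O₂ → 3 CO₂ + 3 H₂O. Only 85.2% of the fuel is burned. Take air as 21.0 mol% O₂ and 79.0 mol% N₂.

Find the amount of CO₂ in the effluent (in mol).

Stoichiometric O₂ = 4.5 × 36 = 162 mol; O₂ fed = 162 × 1.999 = 323.8 mol.
N₂ fed = 323.8 × 79/21 = 1218 mol.
Fuel reacted = 0.852 × 36 → ξ = 30.67 mol.
Outlet (n = n₀ + ν ξ):
  C₃H₆: 36 − 1(30.67) = 5.328
  O₂: 323.8 − 4.5(30.67) = 185.8
  N₂: 1218 (inert)
  CO₂: 0 + 3(30.67) = 92.02
  H₂O: 0 + 3(30.67) = 92.02

92 mol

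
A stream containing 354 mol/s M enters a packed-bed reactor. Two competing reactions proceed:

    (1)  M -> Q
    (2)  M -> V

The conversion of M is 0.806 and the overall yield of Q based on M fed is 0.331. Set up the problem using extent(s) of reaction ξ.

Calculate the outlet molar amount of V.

168 mol/s

Yield of Q: 1ξ₁ / 354 = 0.331 → ξ₁ = 117.2 mol/s.
Conversion of M: 1ξ₁ + 1ξ₂ = 0.806 × 354 = 285.3 → ξ₂ = 168.2 mol/s.
Outlet amounts (n = n₀ + Σ ν·ξ):
  M: 354 − 1(117.2) − 1(168.2) = 68.68
  Q: 0 + 1(117.2) = 117.2
  V: 0 + 1(168.2) = 168.2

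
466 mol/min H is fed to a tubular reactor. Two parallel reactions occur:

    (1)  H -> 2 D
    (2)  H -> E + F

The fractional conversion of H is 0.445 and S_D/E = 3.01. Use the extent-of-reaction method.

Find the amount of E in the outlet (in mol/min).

Conversion of H: H consumed = 0.445 × 466 = 207.4 mol/min = 1ξ₁ + 1ξ₂.
Selectivity: 2ξ₁ / (1ξ₂) = 3.01 → ξ₁ = 1.505 ξ₂.
Substitute: (1·1.505 + 1) ξ₂ = 207.4 → ξ₂ = 82.78 mol/min, ξ₁ = 124.6 mol/min.
Outlet amounts (n = n₀ + Σ ν·ξ):
  H: 466 − 1(124.6) − 1(82.78) = 258.6
  D: 0 + 2(124.6) = 249.2
  E: 0 + 1(82.78) = 82.78
  F: 0 + 1(82.78) = 82.78

82.8 mol/min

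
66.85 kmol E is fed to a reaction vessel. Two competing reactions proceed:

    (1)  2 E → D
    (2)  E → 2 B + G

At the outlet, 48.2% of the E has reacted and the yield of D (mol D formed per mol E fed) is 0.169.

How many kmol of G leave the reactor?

9.63 kmol

Yield of D: 1ξ₁ / 66.85 = 0.169 → ξ₁ = 11.3 kmol.
Conversion of E: 2ξ₁ + 1ξ₂ = 0.482 × 66.85 = 32.22 → ξ₂ = 9.626 kmol.
Outlet amounts (n = n₀ + Σ ν·ξ):
  E: 66.85 − 2(11.3) − 1(9.626) = 34.63
  D: 0 + 1(11.3) = 11.3
  B: 0 + 2(9.626) = 19.25
  G: 0 + 1(9.626) = 9.626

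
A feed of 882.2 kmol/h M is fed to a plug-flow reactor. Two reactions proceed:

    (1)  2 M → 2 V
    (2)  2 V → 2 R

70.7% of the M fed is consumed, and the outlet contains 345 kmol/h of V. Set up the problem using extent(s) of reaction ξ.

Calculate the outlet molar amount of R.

Conversion of M: M consumed = 2ξ₁ = 0.707 × 882.2 → ξ₁ = 311.9 kmol/h.
V balance: n_V = 0 + 2ξ₁ − 2ξ₂ = 345 → ξ₂ = (2·311.9 − 345)/2 = 139.4 kmol/h.
Outlet amounts (n = n₀ + Σ ν·ξ):
  M: 882.2 − 2(311.9) = 258.5
  V: 0 + 2(311.9) − 2(139.4) = 345
  R: 0 + 2(139.4) = 278.7

279 kmol/h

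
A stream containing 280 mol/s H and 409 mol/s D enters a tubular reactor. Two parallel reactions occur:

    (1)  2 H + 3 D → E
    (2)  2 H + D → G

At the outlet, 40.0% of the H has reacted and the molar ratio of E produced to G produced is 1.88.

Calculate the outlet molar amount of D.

Conversion of H: H consumed = 0.4 × 280 = 112 mol/s = 2ξ₁ + 2ξ₂.
Selectivity: 1ξ₁ / (1ξ₂) = 1.88 → ξ₁ = 1.88 ξ₂.
Substitute: (2·1.88 + 2) ξ₂ = 112 → ξ₂ = 19.44 mol/s, ξ₁ = 36.56 mol/s.
Outlet amounts (n = n₀ + Σ ν·ξ):
  H: 280 − 2(36.56) − 2(19.44) = 168
  D: 409 − 3(36.56) − 1(19.44) = 279.9
  E: 0 + 1(36.56) = 36.56
  G: 0 + 1(19.44) = 19.44

280 mol/s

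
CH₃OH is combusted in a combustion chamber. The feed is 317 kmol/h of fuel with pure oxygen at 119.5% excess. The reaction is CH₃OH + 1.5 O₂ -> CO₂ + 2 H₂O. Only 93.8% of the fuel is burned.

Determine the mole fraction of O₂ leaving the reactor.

0.396

Stoichiometric O₂ = 1.5 × 317 = 475.5 kmol/h; O₂ fed = 475.5 × 2.195 = 1044 kmol/h.
Fuel reacted = 0.938 × 317 → ξ = 297.3 kmol/h.
Outlet (n = n₀ + ν ξ):
  CH₃OH: 317 − 1(297.3) = 19.65
  O₂: 1044 − 1.5(297.3) = 597.7
  CO₂: 0 + 1(297.3) = 297.3
  H₂O: 0 + 2(297.3) = 594.7
Total out = 1509 kmol/h; y_O₂ = 597.7 / 1509 = 0.396.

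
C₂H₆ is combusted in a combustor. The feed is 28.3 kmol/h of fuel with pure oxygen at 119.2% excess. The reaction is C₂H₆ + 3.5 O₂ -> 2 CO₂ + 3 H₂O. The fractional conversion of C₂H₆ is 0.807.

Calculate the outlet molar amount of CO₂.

45.7 kmol/h

Stoichiometric O₂ = 3.5 × 28.3 = 99.05 kmol/h; O₂ fed = 99.05 × 2.192 = 217.1 kmol/h.
Fuel reacted = 0.807 × 28.3 → ξ = 22.84 kmol/h.
Outlet (n = n₀ + ν ξ):
  C₂H₆: 28.3 − 1(22.84) = 5.462
  O₂: 217.1 − 3.5(22.84) = 137.2
  CO₂: 0 + 2(22.84) = 45.68
  H₂O: 0 + 3(22.84) = 68.51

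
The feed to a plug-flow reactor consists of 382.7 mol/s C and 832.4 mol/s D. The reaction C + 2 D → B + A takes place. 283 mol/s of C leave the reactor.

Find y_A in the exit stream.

0.0894

For C: n = n₀ − 1ξ → 283 = 382.7 − 1ξ, giving ξ = 99.7 mol/s.
Outlet amounts (n = n₀ + ν ξ):
  C: 382.7 − 1(99.7) = 283
  D: 832.4 − 2(99.7) = 633
  B: 0 + 1(99.7) = 99.7
  A: 0 + 1(99.7) = 99.7
Total out = 1115 mol/s; y_A = 99.7 / 1115 = 0.08938.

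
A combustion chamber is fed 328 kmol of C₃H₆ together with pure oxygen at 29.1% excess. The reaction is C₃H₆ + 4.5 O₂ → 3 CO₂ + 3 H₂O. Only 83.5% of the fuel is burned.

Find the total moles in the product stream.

2370 kmol

Stoichiometric O₂ = 4.5 × 328 = 1476 kmol; O₂ fed = 1476 × 1.291 = 1906 kmol.
Fuel reacted = 0.835 × 328 → ξ = 273.9 kmol.
Outlet (n = n₀ + ν ξ):
  C₃H₆: 328 − 1(273.9) = 54.12
  O₂: 1906 − 4.5(273.9) = 673.1
  CO₂: 0 + 3(273.9) = 821.6
  H₂O: 0 + 3(273.9) = 821.6
Total out = 54.12 + 673.1 + 821.6 + 821.6 = 2370 kmol.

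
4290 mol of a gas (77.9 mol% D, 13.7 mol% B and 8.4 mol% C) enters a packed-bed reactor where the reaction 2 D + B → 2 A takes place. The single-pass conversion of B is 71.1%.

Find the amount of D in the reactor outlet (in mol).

2510 mol

B reacted = 0.711 × 587.7 = 417.9 mol; ν_B = −1, so ξ = 417.9/1 = 417.9 mol.
Outlet amounts (n = n₀ + ν ξ):
  D: 3342 − 2(417.9) = 2506
  B: 587.7 − 1(417.9) = 169.9
  A: 0 + 2(417.9) = 835.8
  C: 360.4 (inert)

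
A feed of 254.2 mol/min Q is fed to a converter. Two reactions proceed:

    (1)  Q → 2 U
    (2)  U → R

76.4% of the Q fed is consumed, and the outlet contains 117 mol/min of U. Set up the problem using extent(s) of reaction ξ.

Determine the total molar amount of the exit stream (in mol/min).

448 mol/min

Conversion of Q: Q consumed = 1ξ₁ = 0.764 × 254.2 → ξ₁ = 194.2 mol/min.
U balance: n_U = 0 + 2ξ₁ − 1ξ₂ = 117 → ξ₂ = (2·194.2 − 117)/1 = 271.4 mol/min.
Outlet amounts (n = n₀ + Σ ν·ξ):
  Q: 254.2 − 1(194.2) = 59.99
  U: 0 + 2(194.2) − 1(271.4) = 117
  R: 0 + 1(271.4) = 271.4
Total out = 59.99 + 117 + 271.4 = 448.4 mol/min.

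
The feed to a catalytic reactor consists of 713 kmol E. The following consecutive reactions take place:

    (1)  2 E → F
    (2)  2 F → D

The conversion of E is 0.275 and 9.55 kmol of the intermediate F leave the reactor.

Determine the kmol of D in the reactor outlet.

Conversion of E: E consumed = 2ξ₁ = 0.275 × 713 → ξ₁ = 98.04 kmol.
F balance: n_F = 0 + 1ξ₁ − 2ξ₂ = 9.55 → ξ₂ = (1·98.04 − 9.55)/2 = 44.24 kmol.
Outlet amounts (n = n₀ + Σ ν·ξ):
  E: 713 − 2(98.04) = 516.9
  F: 0 + 1(98.04) − 2(44.24) = 9.55
  D: 0 + 1(44.24) = 44.24

44.2 kmol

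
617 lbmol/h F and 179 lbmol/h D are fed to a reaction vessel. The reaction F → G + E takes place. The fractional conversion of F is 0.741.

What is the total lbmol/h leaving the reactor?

1250 lbmol/h

F reacted = 0.741 × 617 = 457.2 lbmol/h; ν_F = −1, so ξ = 457.2/1 = 457.2 lbmol/h.
Outlet amounts (n = n₀ + ν ξ):
  F: 617 − 1(457.2) = 159.8
  G: 0 + 1(457.2) = 457.2
  E: 0 + 1(457.2) = 457.2
  D: 179 (inert)
Total out = 159.8 + 457.2 + 457.2 + 179 = 1253 lbmol/h.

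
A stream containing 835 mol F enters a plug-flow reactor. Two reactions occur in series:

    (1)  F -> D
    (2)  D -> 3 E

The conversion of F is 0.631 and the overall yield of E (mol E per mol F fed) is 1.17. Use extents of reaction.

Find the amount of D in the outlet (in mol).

201 mol

Conversion of F: F consumed = 1ξ₁ = 0.631 × 835 → ξ₁ = 526.9 mol.
Yield of E: 3ξ₂ / 835 = 1.17 → ξ₂ = 325.6 mol.
Outlet amounts (n = n₀ + Σ ν·ξ):
  F: 835 − 1(526.9) = 308.1
  D: 0 + 1(526.9) − 1(325.6) = 201.2
  E: 0 + 3(325.6) = 976.9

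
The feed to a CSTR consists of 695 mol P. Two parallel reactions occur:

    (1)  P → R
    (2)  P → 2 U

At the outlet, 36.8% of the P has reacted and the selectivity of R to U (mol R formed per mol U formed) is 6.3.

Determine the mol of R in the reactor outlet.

Conversion of P: P consumed = 0.368 × 695 = 255.8 mol = 1ξ₁ + 1ξ₂.
Selectivity: 1ξ₁ / (2ξ₂) = 6.3 → ξ₁ = 12.6 ξ₂.
Substitute: (1·12.6 + 1) ξ₂ = 255.8 → ξ₂ = 18.81 mol, ξ₁ = 237 mol.
Outlet amounts (n = n₀ + Σ ν·ξ):
  P: 695 − 1(237) − 1(18.81) = 439.2
  R: 0 + 1(237) = 237
  U: 0 + 2(18.81) = 37.61

237 mol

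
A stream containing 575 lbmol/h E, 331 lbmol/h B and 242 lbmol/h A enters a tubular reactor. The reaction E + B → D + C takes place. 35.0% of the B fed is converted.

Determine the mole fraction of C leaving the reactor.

0.101

B reacted = 0.35 × 331 = 115.8 lbmol/h; ν_B = −1, so ξ = 115.8/1 = 115.8 lbmol/h.
Outlet amounts (n = n₀ + ν ξ):
  E: 575 − 1(115.8) = 459.1
  B: 331 − 1(115.8) = 215.2
  D: 0 + 1(115.8) = 115.8
  C: 0 + 1(115.8) = 115.8
  A: 242 (inert)
Total out = 1148 lbmol/h; y_C = 115.8 / 1148 = 0.1009.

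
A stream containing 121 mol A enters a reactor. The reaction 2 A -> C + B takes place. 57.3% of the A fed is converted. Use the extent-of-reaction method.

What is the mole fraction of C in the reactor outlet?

A reacted = 0.573 × 121 = 69.33 mol; ν_A = −2, so ξ = 69.33/2 = 34.67 mol.
Outlet amounts (n = n₀ + ν ξ):
  A: 121 − 2(34.67) = 51.67
  C: 0 + 1(34.67) = 34.67
  B: 0 + 1(34.67) = 34.67
Total out = 121 mol; y_C = 34.67 / 121 = 0.2865.

0.286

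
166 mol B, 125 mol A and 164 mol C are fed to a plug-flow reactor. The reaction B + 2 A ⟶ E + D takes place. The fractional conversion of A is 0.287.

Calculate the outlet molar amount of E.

17.9 mol

A reacted = 0.287 × 125 = 35.88 mol; ν_A = −2, so ξ = 35.88/2 = 17.94 mol.
Outlet amounts (n = n₀ + ν ξ):
  B: 166 − 1(17.94) = 148.1
  A: 125 − 2(17.94) = 89.12
  E: 0 + 1(17.94) = 17.94
  D: 0 + 1(17.94) = 17.94
  C: 164 (inert)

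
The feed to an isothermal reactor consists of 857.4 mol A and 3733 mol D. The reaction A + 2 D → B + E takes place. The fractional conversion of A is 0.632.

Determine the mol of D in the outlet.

2650 mol

A reacted = 0.632 × 857.4 = 541.9 mol; ν_A = −1, so ξ = 541.9/1 = 541.9 mol.
Outlet amounts (n = n₀ + ν ξ):
  A: 857.4 − 1(541.9) = 315.5
  D: 3733 − 2(541.9) = 2649
  B: 0 + 1(541.9) = 541.9
  E: 0 + 1(541.9) = 541.9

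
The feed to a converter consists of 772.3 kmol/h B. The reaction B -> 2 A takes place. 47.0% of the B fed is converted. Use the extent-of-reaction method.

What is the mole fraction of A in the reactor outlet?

0.639

B reacted = 0.47 × 772.3 = 363 kmol/h; ν_B = −1, so ξ = 363/1 = 363 kmol/h.
Outlet amounts (n = n₀ + ν ξ):
  B: 772.3 − 1(363) = 409.3
  A: 0 + 2(363) = 726
Total out = 1135 kmol/h; y_A = 726 / 1135 = 0.6395.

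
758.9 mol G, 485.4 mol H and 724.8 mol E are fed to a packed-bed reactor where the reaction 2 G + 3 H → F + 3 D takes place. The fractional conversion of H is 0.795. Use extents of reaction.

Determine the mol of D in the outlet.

386 mol

H reacted = 0.795 × 485.4 = 385.9 mol; ν_H = −3, so ξ = 385.9/3 = 128.6 mol.
Outlet amounts (n = n₀ + ν ξ):
  G: 758.9 − 2(128.6) = 501.6
  H: 485.4 − 3(128.6) = 99.51
  F: 0 + 1(128.6) = 128.6
  D: 0 + 3(128.6) = 385.9
  E: 724.8 (inert)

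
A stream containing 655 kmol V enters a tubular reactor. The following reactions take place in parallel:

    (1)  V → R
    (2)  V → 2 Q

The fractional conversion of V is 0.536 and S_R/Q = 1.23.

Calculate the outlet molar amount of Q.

Conversion of V: V consumed = 0.536 × 655 = 351.1 kmol = 1ξ₁ + 1ξ₂.
Selectivity: 1ξ₁ / (2ξ₂) = 1.23 → ξ₁ = 2.46 ξ₂.
Substitute: (1·2.46 + 1) ξ₂ = 351.1 → ξ₂ = 101.5 kmol, ξ₁ = 249.6 kmol.
Outlet amounts (n = n₀ + Σ ν·ξ):
  V: 655 − 1(249.6) − 1(101.5) = 303.9
  R: 0 + 1(249.6) = 249.6
  Q: 0 + 2(101.5) = 202.9

203 kmol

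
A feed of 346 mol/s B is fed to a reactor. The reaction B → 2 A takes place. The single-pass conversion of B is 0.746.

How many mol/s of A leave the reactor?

B reacted = 0.746 × 346 = 258.1 mol/s; ν_B = −1, so ξ = 258.1/1 = 258.1 mol/s.
Outlet amounts (n = n₀ + ν ξ):
  B: 346 − 1(258.1) = 87.88
  A: 0 + 2(258.1) = 516.2

516 mol/s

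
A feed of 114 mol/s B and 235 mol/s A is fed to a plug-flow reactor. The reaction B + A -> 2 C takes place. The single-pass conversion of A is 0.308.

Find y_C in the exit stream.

0.415

A reacted = 0.308 × 235 = 72.38 mol/s; ν_A = −1, so ξ = 72.38/1 = 72.38 mol/s.
Outlet amounts (n = n₀ + ν ξ):
  B: 114 − 1(72.38) = 41.62
  A: 235 − 1(72.38) = 162.6
  C: 0 + 2(72.38) = 144.8
Total out = 349 mol/s; y_C = 144.8 / 349 = 0.4148.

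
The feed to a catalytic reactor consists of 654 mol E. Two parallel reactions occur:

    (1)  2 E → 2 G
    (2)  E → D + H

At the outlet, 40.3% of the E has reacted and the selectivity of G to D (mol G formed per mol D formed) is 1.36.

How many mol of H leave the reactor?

Conversion of E: E consumed = 0.403 × 654 = 263.6 mol = 2ξ₁ + 1ξ₂.
Selectivity: 2ξ₁ / (1ξ₂) = 1.36 → ξ₁ = 0.68 ξ₂.
Substitute: (2·0.68 + 1) ξ₂ = 263.6 → ξ₂ = 111.7 mol, ξ₁ = 75.94 mol.
Outlet amounts (n = n₀ + Σ ν·ξ):
  E: 654 − 2(75.94) − 1(111.7) = 390.4
  G: 0 + 2(75.94) = 151.9
  D: 0 + 1(111.7) = 111.7
  H: 0 + 1(111.7) = 111.7

112 mol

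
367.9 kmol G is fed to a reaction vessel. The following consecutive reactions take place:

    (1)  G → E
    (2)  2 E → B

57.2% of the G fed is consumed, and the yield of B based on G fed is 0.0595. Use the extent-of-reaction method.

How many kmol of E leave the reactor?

Conversion of G: G consumed = 1ξ₁ = 0.572 × 367.9 → ξ₁ = 210.4 kmol.
Yield of B: 1ξ₂ / 367.9 = 0.0595 → ξ₂ = 21.89 kmol.
Outlet amounts (n = n₀ + Σ ν·ξ):
  G: 367.9 − 1(210.4) = 157.5
  E: 0 + 1(210.4) − 2(21.89) = 166.7
  B: 0 + 1(21.89) = 21.89

167 kmol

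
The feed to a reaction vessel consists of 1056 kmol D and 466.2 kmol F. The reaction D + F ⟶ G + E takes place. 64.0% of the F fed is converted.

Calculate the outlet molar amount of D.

F reacted = 0.64 × 466.2 = 298.4 kmol; ν_F = −1, so ξ = 298.4/1 = 298.4 kmol.
Outlet amounts (n = n₀ + ν ξ):
  D: 1056 − 1(298.4) = 757.6
  F: 466.2 − 1(298.4) = 167.8
  G: 0 + 1(298.4) = 298.4
  E: 0 + 1(298.4) = 298.4

758 kmol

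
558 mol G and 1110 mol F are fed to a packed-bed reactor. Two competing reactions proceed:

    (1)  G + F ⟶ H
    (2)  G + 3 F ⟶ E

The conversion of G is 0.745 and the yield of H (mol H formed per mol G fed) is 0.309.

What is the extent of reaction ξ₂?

Yield of H: 1ξ₁ / 558 = 0.309 → ξ₁ = 172.4 mol.
Conversion of G: 1ξ₁ + 1ξ₂ = 0.745 × 558 = 415.7 → ξ₂ = 243.3 mol.
Outlet amounts (n = n₀ + Σ ν·ξ):
  G: 558 − 1(172.4) − 1(243.3) = 142.3
  F: 1110 − 1(172.4) − 3(243.3) = 207.7
  H: 0 + 1(172.4) = 172.4
  E: 0 + 1(243.3) = 243.3

ξ₂ = 243 mol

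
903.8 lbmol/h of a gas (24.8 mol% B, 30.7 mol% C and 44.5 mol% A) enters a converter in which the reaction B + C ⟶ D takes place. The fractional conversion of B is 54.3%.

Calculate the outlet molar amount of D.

122 lbmol/h

B reacted = 0.543 × 224.1 = 121.7 lbmol/h; ν_B = −1, so ξ = 121.7/1 = 121.7 lbmol/h.
Outlet amounts (n = n₀ + ν ξ):
  B: 224.1 − 1(121.7) = 102.4
  C: 277.5 − 1(121.7) = 155.8
  D: 0 + 1(121.7) = 121.7
  A: 402.2 (inert)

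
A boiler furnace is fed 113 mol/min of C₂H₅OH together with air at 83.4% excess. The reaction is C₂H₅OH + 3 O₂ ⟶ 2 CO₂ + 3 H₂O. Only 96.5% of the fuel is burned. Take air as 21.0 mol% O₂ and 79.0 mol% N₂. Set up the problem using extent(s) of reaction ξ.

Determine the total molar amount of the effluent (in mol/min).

3180 mol/min

Stoichiometric O₂ = 3 × 113 = 339 mol/min; O₂ fed = 339 × 1.834 = 621.7 mol/min.
N₂ fed = 621.7 × 79/21 = 2339 mol/min.
Fuel reacted = 0.965 × 113 → ξ = 109 mol/min.
Outlet (n = n₀ + ν ξ):
  C₂H₅OH: 113 − 1(109) = 3.955
  O₂: 621.7 − 3(109) = 294.6
  N₂: 2339 (inert)
  CO₂: 0 + 2(109) = 218.1
  H₂O: 0 + 3(109) = 327.1
Total out = 3.955 + 294.6 + 2339 + 218.1 + 327.1 = 3183 mol/min.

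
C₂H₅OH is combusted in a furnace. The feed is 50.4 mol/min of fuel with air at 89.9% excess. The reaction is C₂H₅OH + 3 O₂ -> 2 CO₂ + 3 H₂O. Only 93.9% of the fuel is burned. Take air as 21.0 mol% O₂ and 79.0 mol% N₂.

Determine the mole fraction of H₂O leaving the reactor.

Stoichiometric O₂ = 3 × 50.4 = 151.2 mol/min; O₂ fed = 151.2 × 1.899 = 287.1 mol/min.
N₂ fed = 287.1 × 79/21 = 1080 mol/min.
Fuel reacted = 0.939 × 50.4 → ξ = 47.33 mol/min.
Outlet (n = n₀ + ν ξ):
  C₂H₅OH: 50.4 − 1(47.33) = 3.074
  O₂: 287.1 − 3(47.33) = 145.2
  N₂: 1080 (inert)
  CO₂: 0 + 2(47.33) = 94.65
  H₂O: 0 + 3(47.33) = 142
Total out = 1465 mol/min; y_H₂O = 142 / 1465 = 0.09691.

0.0969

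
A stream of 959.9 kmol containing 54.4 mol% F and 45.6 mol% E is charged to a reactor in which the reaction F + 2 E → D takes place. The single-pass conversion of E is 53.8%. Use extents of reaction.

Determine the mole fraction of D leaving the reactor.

0.163

E reacted = 0.538 × 437.7 = 235.5 kmol; ν_E = −2, so ξ = 235.5/2 = 117.7 kmol.
Outlet amounts (n = n₀ + ν ξ):
  F: 522.2 − 1(117.7) = 404.4
  E: 437.7 − 2(117.7) = 202.2
  D: 0 + 1(117.7) = 117.7
Total out = 724.4 kmol; y_D = 117.7 / 724.4 = 0.1625.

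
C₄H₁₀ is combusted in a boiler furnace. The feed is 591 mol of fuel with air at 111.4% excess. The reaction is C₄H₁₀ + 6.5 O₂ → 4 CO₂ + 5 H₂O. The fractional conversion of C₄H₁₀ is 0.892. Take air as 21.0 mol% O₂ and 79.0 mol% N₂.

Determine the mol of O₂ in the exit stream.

4690 mol

Stoichiometric O₂ = 6.5 × 591 = 3842 mol; O₂ fed = 3842 × 2.114 = 8121 mol.
N₂ fed = 8121 × 79/21 = 30550 mol.
Fuel reacted = 0.892 × 591 → ξ = 527.2 mol.
Outlet (n = n₀ + ν ξ):
  C₄H₁₀: 591 − 1(527.2) = 63.83
  O₂: 8121 − 6.5(527.2) = 4694
  N₂: 30550 (inert)
  CO₂: 0 + 4(527.2) = 2109
  H₂O: 0 + 5(527.2) = 2636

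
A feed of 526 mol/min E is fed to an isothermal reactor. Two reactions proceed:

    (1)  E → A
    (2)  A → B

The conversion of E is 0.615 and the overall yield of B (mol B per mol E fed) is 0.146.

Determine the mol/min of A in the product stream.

247 mol/min

Conversion of E: E consumed = 1ξ₁ = 0.615 × 526 → ξ₁ = 323.5 mol/min.
Yield of B: 1ξ₂ / 526 = 0.146 → ξ₂ = 76.8 mol/min.
Outlet amounts (n = n₀ + Σ ν·ξ):
  E: 526 − 1(323.5) = 202.5
  A: 0 + 1(323.5) − 1(76.8) = 246.7
  B: 0 + 1(76.8) = 76.8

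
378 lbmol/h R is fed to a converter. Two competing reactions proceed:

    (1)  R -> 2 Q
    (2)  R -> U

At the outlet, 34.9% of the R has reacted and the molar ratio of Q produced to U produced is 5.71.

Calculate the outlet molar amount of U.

Conversion of R: R consumed = 0.349 × 378 = 131.9 lbmol/h = 1ξ₁ + 1ξ₂.
Selectivity: 2ξ₁ / (1ξ₂) = 5.71 → ξ₁ = 2.855 ξ₂.
Substitute: (1·2.855 + 1) ξ₂ = 131.9 → ξ₂ = 34.22 lbmol/h, ξ₁ = 97.7 lbmol/h.
Outlet amounts (n = n₀ + Σ ν·ξ):
  R: 378 − 1(97.7) − 1(34.22) = 246.1
  Q: 0 + 2(97.7) = 195.4
  U: 0 + 1(34.22) = 34.22

34.2 lbmol/h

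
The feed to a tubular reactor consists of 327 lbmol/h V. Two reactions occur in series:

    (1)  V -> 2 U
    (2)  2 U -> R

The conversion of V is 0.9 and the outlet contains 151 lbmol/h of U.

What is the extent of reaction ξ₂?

Conversion of V: V consumed = 1ξ₁ = 0.9 × 327 → ξ₁ = 294.3 lbmol/h.
U balance: n_U = 0 + 2ξ₁ − 2ξ₂ = 151 → ξ₂ = (2·294.3 − 151)/2 = 218.8 lbmol/h.
Outlet amounts (n = n₀ + Σ ν·ξ):
  V: 327 − 1(294.3) = 32.7
  U: 0 + 2(294.3) − 2(218.8) = 151
  R: 0 + 1(218.8) = 218.8

ξ₂ = 219 lbmol/h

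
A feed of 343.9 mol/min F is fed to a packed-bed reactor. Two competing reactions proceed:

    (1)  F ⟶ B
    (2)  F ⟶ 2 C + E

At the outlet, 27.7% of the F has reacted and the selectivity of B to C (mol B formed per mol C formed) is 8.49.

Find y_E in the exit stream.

Conversion of F: F consumed = 0.277 × 343.9 = 95.26 mol/min = 1ξ₁ + 1ξ₂.
Selectivity: 1ξ₁ / (2ξ₂) = 8.49 → ξ₁ = 16.98 ξ₂.
Substitute: (1·16.98 + 1) ξ₂ = 95.26 → ξ₂ = 5.298 mol/min, ξ₁ = 89.96 mol/min.
Outlet amounts (n = n₀ + Σ ν·ξ):
  F: 343.9 − 1(89.96) − 1(5.298) = 248.6
  B: 0 + 1(89.96) = 89.96
  C: 0 + 2(5.298) = 10.6
  E: 0 + 1(5.298) = 5.298
Total out = 354.5 mol/min; y_E = 5.298 / 354.5 = 0.01495.

0.0149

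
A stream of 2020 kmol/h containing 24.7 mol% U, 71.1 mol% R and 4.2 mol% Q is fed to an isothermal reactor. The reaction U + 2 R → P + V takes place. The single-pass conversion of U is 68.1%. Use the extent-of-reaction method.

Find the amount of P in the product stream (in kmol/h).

U reacted = 0.681 × 498.9 = 339.8 kmol/h; ν_U = −1, so ξ = 339.8/1 = 339.8 kmol/h.
Outlet amounts (n = n₀ + ν ξ):
  U: 498.9 − 1(339.8) = 159.2
  R: 1436 − 2(339.8) = 756.7
  P: 0 + 1(339.8) = 339.8
  V: 0 + 1(339.8) = 339.8
  Q: 84.84 (inert)

340 kmol/h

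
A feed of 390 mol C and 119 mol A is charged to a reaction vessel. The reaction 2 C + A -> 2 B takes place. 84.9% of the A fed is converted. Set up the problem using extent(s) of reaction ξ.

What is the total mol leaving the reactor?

A reacted = 0.849 × 119 = 101 mol; ν_A = −1, so ξ = 101/1 = 101 mol.
Outlet amounts (n = n₀ + ν ξ):
  C: 390 − 2(101) = 187.9
  A: 119 − 1(101) = 17.97
  B: 0 + 2(101) = 202.1
Total out = 187.9 + 17.97 + 202.1 = 408 mol.

408 mol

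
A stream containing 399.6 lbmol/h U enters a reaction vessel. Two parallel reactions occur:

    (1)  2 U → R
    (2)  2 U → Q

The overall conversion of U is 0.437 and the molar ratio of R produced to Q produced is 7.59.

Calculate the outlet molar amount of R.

Conversion of U: U consumed = 0.437 × 399.6 = 174.6 lbmol/h = 2ξ₁ + 2ξ₂.
Selectivity: 1ξ₁ / (1ξ₂) = 7.59 → ξ₁ = 7.59 ξ₂.
Substitute: (2·7.59 + 2) ξ₂ = 174.6 → ξ₂ = 10.16 lbmol/h, ξ₁ = 77.15 lbmol/h.
Outlet amounts (n = n₀ + Σ ν·ξ):
  U: 399.6 − 2(77.15) − 2(10.16) = 225
  R: 0 + 1(77.15) = 77.15
  Q: 0 + 1(10.16) = 10.16

77.1 lbmol/h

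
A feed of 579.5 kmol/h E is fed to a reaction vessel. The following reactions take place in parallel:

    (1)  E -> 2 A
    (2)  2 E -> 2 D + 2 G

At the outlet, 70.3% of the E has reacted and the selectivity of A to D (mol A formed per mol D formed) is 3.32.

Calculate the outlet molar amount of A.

Conversion of E: E consumed = 0.703 × 579.5 = 407.4 kmol/h = 1ξ₁ + 2ξ₂.
Selectivity: 2ξ₁ / (2ξ₂) = 3.32 → ξ₁ = 3.32 ξ₂.
Substitute: (1·3.32 + 2) ξ₂ = 407.4 → ξ₂ = 76.58 kmol/h, ξ₁ = 254.2 kmol/h.
Outlet amounts (n = n₀ + Σ ν·ξ):
  E: 579.5 − 1(254.2) − 2(76.58) = 172.1
  A: 0 + 2(254.2) = 508.5
  D: 0 + 2(76.58) = 153.2
  G: 0 + 2(76.58) = 153.2

508 kmol/h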